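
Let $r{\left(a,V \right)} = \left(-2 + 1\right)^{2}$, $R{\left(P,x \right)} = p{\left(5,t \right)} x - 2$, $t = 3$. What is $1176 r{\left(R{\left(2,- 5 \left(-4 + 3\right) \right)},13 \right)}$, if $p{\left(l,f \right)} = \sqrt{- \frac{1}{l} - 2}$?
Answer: $1176$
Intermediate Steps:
$p{\left(l,f \right)} = \sqrt{-2 - \frac{1}{l}}$
$R{\left(P,x \right)} = -2 + \frac{i x \sqrt{55}}{5}$ ($R{\left(P,x \right)} = \sqrt{-2 - \frac{1}{5}} x - 2 = \sqrt{- \frac{11}{5}} x - 2 = \frac{i \sqrt{55}}{5} x - 2 = \frac{i x \sqrt{55}}{5} - 2 = -2 + \frac{i x \sqrt{55}}{5}$)
$r{\left(a,V \right)} = 1$ ($r{\left(a,V \right)} = \left(-1\right)^{2} = 1$)
$1176 r{\left(R{\left(2,- 5 \left(-4 + 3\right) \right)},13 \right)} = 1176 \cdot 1 = 1176$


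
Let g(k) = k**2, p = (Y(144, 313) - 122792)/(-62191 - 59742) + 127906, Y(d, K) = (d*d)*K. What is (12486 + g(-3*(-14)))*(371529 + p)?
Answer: 867700173975750/121933 ≈ 7.1162e+9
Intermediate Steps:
Y(d, K) = K*d**2 (Y(d, K) = d**2*K = K*d**2)
p = 15589594722/121933 (p = (313*144**2 - 122792)/(-62191 - 59742) + 127906 = (313*20736 - 122792)/(-121933) + 127906 = (6490368 - 122792)*(-1/121933) + 127906 = 6367576*(-1/121933) + 127906 = -6367576/121933 + 127906 = 15589594722/121933 ≈ 1.2785e+5)
(12486 + g(-3*(-14)))*(371529 + p) = (12486 + (-3*(-14))**2)*(371529 + 15589594722/121933) = (12486 + 42**2)*(60891240279/121933) = (12486 + 1764)*(60891240279/121933) = 14250*(60891240279/121933) = 867700173975750/121933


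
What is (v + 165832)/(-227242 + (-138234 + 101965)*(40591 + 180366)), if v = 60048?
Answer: -45176/1602823335 ≈ -2.8185e-5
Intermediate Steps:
(v + 165832)/(-227242 + (-138234 + 101965)*(40591 + 180366)) = (60048 + 165832)/(-227242 + (-138234 + 101965)*(40591 + 180366)) = 225880/(-227242 - 36269*220957) = 225880/(-227242 - 8013889433) = 225880/(-8014116675) = 225880*(-1/8014116675) = -45176/1602823335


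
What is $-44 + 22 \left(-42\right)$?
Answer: $-968$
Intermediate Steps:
$-44 + 22 \left(-42\right) = -44 - 924 = -968$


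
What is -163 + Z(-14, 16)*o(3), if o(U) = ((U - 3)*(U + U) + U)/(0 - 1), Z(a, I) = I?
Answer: -211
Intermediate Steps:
o(U) = -U - 2*U*(-3 + U) (o(U) = ((-3 + U)*(2*U) + U)/(-1) = (2*U*(-3 + U) + U)*(-1) = (U + 2*U*(-3 + U))*(-1) = -U - 2*U*(-3 + U))
-163 + Z(-14, 16)*o(3) = -163 + 16*(3*(5 - 2*3)) = -163 + 16*(3*(5 - 6)) = -163 + 16*(3*(-1)) = -163 + 16*(-3) = -163 - 48 = -211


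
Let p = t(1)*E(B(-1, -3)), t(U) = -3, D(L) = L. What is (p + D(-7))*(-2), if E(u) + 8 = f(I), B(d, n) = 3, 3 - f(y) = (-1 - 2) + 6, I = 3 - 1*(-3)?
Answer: -34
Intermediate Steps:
I = 6 (I = 3 + 3 = 6)
f(y) = 0 (f(y) = 3 - ((-1 - 2) + 6) = 3 - (-3 + 6) = 3 - 1*3 = 3 - 3 = 0)
E(u) = -8 (E(u) = -8 + 0 = -8)
p = 24 (p = -3*(-8) = 24)
(p + D(-7))*(-2) = (24 - 7)*(-2) = 17*(-2) = -34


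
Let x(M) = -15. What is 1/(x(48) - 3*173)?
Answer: -1/534 ≈ -0.0018727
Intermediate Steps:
1/(x(48) - 3*173) = 1/(-15 - 3*173) = 1/(-15 - 519) = 1/(-534) = -1/534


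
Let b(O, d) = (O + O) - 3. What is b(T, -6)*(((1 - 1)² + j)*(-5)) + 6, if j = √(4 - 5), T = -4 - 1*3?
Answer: 6 + 85*I ≈ 6.0 + 85.0*I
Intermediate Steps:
T = -7 (T = -4 - 3 = -7)
j = I (j = √(-1) = I ≈ 1.0*I)
b(O, d) = -3 + 2*O (b(O, d) = 2*O - 3 = -3 + 2*O)
b(T, -6)*(((1 - 1)² + j)*(-5)) + 6 = (-3 + 2*(-7))*(((1 - 1)² + I)*(-5)) + 6 = (-3 - 14)*((0² + I)*(-5)) + 6 = -17*(0 + I)*(-5) + 6 = -17*I*(-5) + 6 = -(-85)*I + 6 = 85*I + 6 = 6 + 85*I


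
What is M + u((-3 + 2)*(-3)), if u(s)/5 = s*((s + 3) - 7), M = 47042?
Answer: 47027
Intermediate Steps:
u(s) = 5*s*(-4 + s) (u(s) = 5*(s*((s + 3) - 7)) = 5*(s*((3 + s) - 7)) = 5*(s*(-4 + s)) = 5*s*(-4 + s))
M + u((-3 + 2)*(-3)) = 47042 + 5*((-3 + 2)*(-3))*(-4 + (-3 + 2)*(-3)) = 47042 + 5*(-1*(-3))*(-4 - 1*(-3)) = 47042 + 5*3*(-4 + 3) = 47042 + 5*3*(-1) = 47042 - 15 = 47027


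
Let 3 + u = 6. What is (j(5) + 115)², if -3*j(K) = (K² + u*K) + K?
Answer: 10000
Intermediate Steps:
u = 3 (u = -3 + 6 = 3)
j(K) = -4*K/3 - K²/3 (j(K) = -((K² + 3*K) + K)/3 = -(K² + 4*K)/3 = -4*K/3 - K²/3)
(j(5) + 115)² = (-⅓*5*(4 + 5) + 115)² = (-⅓*5*9 + 115)² = (-15 + 115)² = 100² = 10000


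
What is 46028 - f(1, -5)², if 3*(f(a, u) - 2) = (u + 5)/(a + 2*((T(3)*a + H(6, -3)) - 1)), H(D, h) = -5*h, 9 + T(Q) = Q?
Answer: 46024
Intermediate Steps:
T(Q) = -9 + Q
f(a, u) = 2 + (5 + u)/(3*(28 - 11*a)) (f(a, u) = 2 + ((u + 5)/(a + 2*(((-9 + 3)*a - 5*(-3)) - 1)))/3 = 2 + ((5 + u)/(a + 2*((-6*a + 15) - 1)))/3 = 2 + ((5 + u)/(a + 2*((15 - 6*a) - 1)))/3 = 2 + ((5 + u)/(a + 2*(14 - 6*a)))/3 = 2 + ((5 + u)/(a + (28 - 12*a)))/3 = 2 + ((5 + u)/(28 - 11*a))/3 = 2 + (5 + u)/(3*(28 - 11*a)))
46028 - f(1, -5)² = 46028 - ((173 - 5 - 66*1)/(3*(28 - 11*1)))² = 46028 - ((173 - 5 - 66)/(3*(28 - 11)))² = 46028 - ((⅓)*102/17)² = 46028 - ((⅓)*(1/17)*102)² = 46028 - 1*2² = 46028 - 1*4 = 46028 - 4 = 46024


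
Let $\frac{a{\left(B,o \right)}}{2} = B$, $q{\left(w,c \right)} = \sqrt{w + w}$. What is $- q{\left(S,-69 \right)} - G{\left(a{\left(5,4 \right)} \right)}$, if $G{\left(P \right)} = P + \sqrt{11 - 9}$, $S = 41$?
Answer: $-10 - \sqrt{2} - \sqrt{82} \approx -20.47$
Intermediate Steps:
$q{\left(w,c \right)} = \sqrt{2} \sqrt{w}$ ($q{\left(w,c \right)} = \sqrt{2 w} = \sqrt{2} \sqrt{w}$)
$a{\left(B,o \right)} = 2 B$
$G{\left(P \right)} = P + \sqrt{2}$
$- q{\left(S,-69 \right)} - G{\left(a{\left(5,4 \right)} \right)} = - \sqrt{2} \sqrt{41} - \left(2 \cdot 5 + \sqrt{2}\right) = - \sqrt{82} - \left(10 + \sqrt{2}\right) = -10 - \sqrt{2} - \sqrt{82}$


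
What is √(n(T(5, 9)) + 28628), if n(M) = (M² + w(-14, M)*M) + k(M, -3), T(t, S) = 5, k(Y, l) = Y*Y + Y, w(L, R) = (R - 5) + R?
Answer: 2*√7177 ≈ 169.43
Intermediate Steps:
w(L, R) = -5 + 2*R (w(L, R) = (-5 + R) + R = -5 + 2*R)
k(Y, l) = Y + Y² (k(Y, l) = Y² + Y = Y + Y²)
n(M) = M² + M*(1 + M) + M*(-5 + 2*M) (n(M) = (M² + (-5 + 2*M)*M) + M*(1 + M) = (M² + M*(-5 + 2*M)) + M*(1 + M) = M² + M*(1 + M) + M*(-5 + 2*M))
√(n(T(5, 9)) + 28628) = √(4*5*(-1 + 5) + 28628) = √(4*5*4 + 28628) = √(80 + 28628) = √28708 = 2*√7177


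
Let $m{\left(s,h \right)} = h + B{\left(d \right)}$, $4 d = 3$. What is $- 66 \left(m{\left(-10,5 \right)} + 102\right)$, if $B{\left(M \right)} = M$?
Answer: $- \frac{14223}{2} \approx -7111.5$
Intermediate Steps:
$d = \frac{3}{4}$ ($d = \frac{1}{4} \cdot 3 = \frac{3}{4} \approx 0.75$)
$m{\left(s,h \right)} = \frac{3}{4} + h$ ($m{\left(s,h \right)} = h + \frac{3}{4} = \frac{3}{4} + h$)
$- 66 \left(m{\left(-10,5 \right)} + 102\right) = - 66 \left(\left(\frac{3}{4} + 5\right) + 102\right) = - 66 \left(\frac{23}{4} + 102\right) = \left(-66\right) \frac{431}{4} = - \frac{14223}{2}$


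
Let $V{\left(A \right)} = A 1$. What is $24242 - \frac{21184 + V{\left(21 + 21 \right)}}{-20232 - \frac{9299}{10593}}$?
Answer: $\frac{5195936950768}{214326875} \approx 24243.0$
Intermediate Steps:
$V{\left(A \right)} = A$
$24242 - \frac{21184 + V{\left(21 + 21 \right)}}{-20232 - \frac{9299}{10593}} = 24242 - \frac{21184 + \left(21 + 21\right)}{-20232 - \frac{9299}{10593}} = 24242 - \frac{21184 + 42}{-20232 - \frac{9299}{10593}} = 24242 - \frac{21226}{-20232 - \frac{9299}{10593}} = 24242 - \frac{21226}{- \frac{214326875}{10593}} = 24242 - 21226 \left(- \frac{10593}{214326875}\right) = 24242 - - \frac{224847018}{214326875} = 24242 + \frac{224847018}{214326875} = \frac{5195936950768}{214326875}$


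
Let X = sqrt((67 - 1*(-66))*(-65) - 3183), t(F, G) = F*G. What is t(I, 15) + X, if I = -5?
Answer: -75 + 2*I*sqrt(2957) ≈ -75.0 + 108.76*I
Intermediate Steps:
X = 2*I*sqrt(2957) (X = sqrt((67 + 66)*(-65) - 3183) = sqrt(133*(-65) - 3183) = sqrt(-8645 - 3183) = sqrt(-11828) = 2*I*sqrt(2957) ≈ 108.76*I)
t(I, 15) + X = -5*15 + 2*I*sqrt(2957) = -75 + 2*I*sqrt(2957)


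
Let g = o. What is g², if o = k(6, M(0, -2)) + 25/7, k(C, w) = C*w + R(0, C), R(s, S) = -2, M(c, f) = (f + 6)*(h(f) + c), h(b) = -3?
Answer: 243049/49 ≈ 4960.2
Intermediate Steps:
M(c, f) = (-3 + c)*(6 + f) (M(c, f) = (f + 6)*(-3 + c) = (6 + f)*(-3 + c) = (-3 + c)*(6 + f))
k(C, w) = -2 + C*w (k(C, w) = C*w - 2 = -2 + C*w)
o = -493/7 (o = (-2 + 6*(-18 - 3*(-2) + 6*0 + 0*(-2))) + 25/7 = (-2 + 6*(-18 + 6 + 0 + 0)) + 25*(⅐) = (-2 + 6*(-12)) + 25/7 = (-2 - 72) + 25/7 = -74 + 25/7 = -493/7 ≈ -70.429)
g = -493/7 ≈ -70.429
g² = (-493/7)² = 243049/49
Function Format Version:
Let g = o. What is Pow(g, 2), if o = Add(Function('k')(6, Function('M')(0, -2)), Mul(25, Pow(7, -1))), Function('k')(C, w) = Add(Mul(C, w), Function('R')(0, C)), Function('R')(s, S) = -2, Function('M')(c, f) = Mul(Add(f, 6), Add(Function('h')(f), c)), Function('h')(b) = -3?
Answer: Rational(243049, 49) ≈ 4960.2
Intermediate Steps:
Function('M')(c, f) = Mul(Add(-3, c), Add(6, f)) (Function('M')(c, f) = Mul(Add(f, 6), Add(-3, c)) = Mul(Add(6, f), Add(-3, c)) = Mul(Add(-3, c), Add(6, f)))
Function('k')(C, w) = Add(-2, Mul(C, w)) (Function('k')(C, w) = Add(Mul(C, w), -2) = Add(-2, Mul(C, w)))
o = Rational(-493, 7) (o = Add(Add(-2, Mul(6, Add(-18, Mul(-3, -2), Mul(6, 0), Mul(0, -2)))), Mul(25, Pow(7, -1))) = Add(Add(-2, Mul(6, Add(-18, 6, 0, 0))), Mul(25, Rational(1, 7))) = Add(Add(-2, Mul(6, -12)), Rational(25, 7)) = Add(Add(-2, -72), Rational(25, 7)) = Add(-74, Rational(25, 7)) = Rational(-493, 7) ≈ -70.429)
g = Rational(-493, 7) ≈ -70.429
Pow(g, 2) = Pow(Rational(-493, 7), 2) = Rational(243049, 49)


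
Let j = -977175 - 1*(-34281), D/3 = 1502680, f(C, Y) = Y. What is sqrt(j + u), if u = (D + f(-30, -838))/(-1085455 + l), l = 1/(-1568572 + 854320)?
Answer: I*sqrt(566749782334131425381900436918)/775288404661 ≈ 971.03*I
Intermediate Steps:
l = -1/714252 (l = 1/(-714252) = -1/714252 ≈ -1.4001e-6)
D = 4508040 (D = 3*1502680 = 4508040)
u = -3219278042904/775288404661 (u = (4508040 - 838)/(-1085455 - 1/714252) = 4507202/(-775288404661/714252) = 4507202*(-714252/775288404661) = -3219278042904/775288404661 ≈ -4.1524)
j = -942894 (j = -977175 + 34281 = -942894)
sqrt(j + u) = sqrt(-942894 - 3219278042904/775288404661) = sqrt(-731018004302471838/775288404661) = I*sqrt(566749782334131425381900436918)/775288404661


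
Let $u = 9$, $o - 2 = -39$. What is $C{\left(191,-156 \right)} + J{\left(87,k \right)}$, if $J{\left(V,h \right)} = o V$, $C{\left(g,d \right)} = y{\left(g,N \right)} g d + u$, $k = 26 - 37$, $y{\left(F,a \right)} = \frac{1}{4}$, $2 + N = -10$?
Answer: $-10659$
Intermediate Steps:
$o = -37$ ($o = 2 - 39 = -37$)
$N = -12$ ($N = -2 - 10 = -12$)
$y{\left(F,a \right)} = \frac{1}{4}$
$k = -11$ ($k = 26 - 37 = -11$)
$C{\left(g,d \right)} = 9 + \frac{d g}{4}$ ($C{\left(g,d \right)} = \frac{g}{4} d + 9 = \frac{d g}{4} + 9 = 9 + \frac{d g}{4}$)
$J{\left(V,h \right)} = - 37 V$
$C{\left(191,-156 \right)} + J{\left(87,k \right)} = \left(9 + \frac{1}{4} \left(-156\right) 191\right) - 3219 = \left(9 - 7449\right) - 3219 = -7440 - 3219 = -10659$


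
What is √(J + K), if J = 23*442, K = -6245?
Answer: √3921 ≈ 62.618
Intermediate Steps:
J = 10166
√(J + K) = √(10166 - 6245) = √3921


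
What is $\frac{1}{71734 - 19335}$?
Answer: $\frac{1}{52399} \approx 1.9084 \cdot 10^{-5}$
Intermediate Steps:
$\frac{1}{71734 - 19335} = \frac{1}{52399}$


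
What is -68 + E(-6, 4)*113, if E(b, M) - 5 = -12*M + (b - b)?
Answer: -4927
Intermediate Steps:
E(b, M) = 5 - 12*M (E(b, M) = 5 + (-12*M + (b - b)) = 5 + (-12*M + 0) = 5 - 12*M)
-68 + E(-6, 4)*113 = -68 + (5 - 12*4)*113 = -68 + (5 - 48)*113 = -68 - 43*113 = -68 - 4859 = -4927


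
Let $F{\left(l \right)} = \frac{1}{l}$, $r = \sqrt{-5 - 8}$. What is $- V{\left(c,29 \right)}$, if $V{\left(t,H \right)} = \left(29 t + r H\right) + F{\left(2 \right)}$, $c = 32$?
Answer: $- \frac{1857}{2} - 29 i \sqrt{13} \approx -928.5 - 104.56 i$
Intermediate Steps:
$r = i \sqrt{13}$ ($r = \sqrt{-13} = i \sqrt{13} \approx 3.6056 i$)
$V{\left(t,H \right)} = \frac{1}{2} + 29 t + i H \sqrt{13}$ ($V{\left(t,H \right)} = \left(29 t + i \sqrt{13} H\right) + \frac{1}{2} = \left(29 t + i H \sqrt{13}\right) + \frac{1}{2} = \frac{1}{2} + 29 t + i H \sqrt{13}$)
$- V{\left(c,29 \right)} = - (\frac{1}{2} + 29 \cdot 32 + i 29 \sqrt{13}) = - (\frac{1}{2} + 928 + 29 i \sqrt{13}) = - (\frac{1857}{2} + 29 i \sqrt{13}) = - \frac{1857}{2} - 29 i \sqrt{13}$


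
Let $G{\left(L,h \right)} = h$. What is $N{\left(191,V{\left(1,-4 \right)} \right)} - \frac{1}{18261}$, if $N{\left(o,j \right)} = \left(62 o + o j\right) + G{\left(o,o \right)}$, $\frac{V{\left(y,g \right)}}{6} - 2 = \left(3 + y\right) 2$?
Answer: $\frac{429005672}{18261} \approx 23493.0$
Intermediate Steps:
$V{\left(y,g \right)} = 48 + 12 y$ ($V{\left(y,g \right)} = 12 + 6 \left(3 + y\right) 2 = 12 + 6 \left(6 + 2 y\right) = 12 + \left(36 + 12 y\right) = 48 + 12 y$)
$N{\left(o,j \right)} = 63 o + j o$ ($N{\left(o,j \right)} = \left(62 o + o j\right) + o = \left(62 o + j o\right) + o = 63 o + j o$)
$N{\left(191,V{\left(1,-4 \right)} \right)} - \frac{1}{18261} = 191 \left(63 + \left(48 + 12 \cdot 1\right)\right) - \frac{1}{18261} = 191 \left(63 + \left(48 + 12\right)\right) - \frac{1}{18261} = 191 \left(63 + 60\right) - \frac{1}{18261} = 191 \cdot 123 - \frac{1}{18261} = 23493 - \frac{1}{18261} = \frac{429005672}{18261}$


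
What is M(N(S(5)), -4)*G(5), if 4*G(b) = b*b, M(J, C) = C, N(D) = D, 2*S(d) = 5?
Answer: -25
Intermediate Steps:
S(d) = 5/2 (S(d) = (½)*5 = 5/2)
G(b) = b²/4 (G(b) = (b*b)/4 = b²/4)
M(N(S(5)), -4)*G(5) = -5² = -25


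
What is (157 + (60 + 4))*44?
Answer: 9724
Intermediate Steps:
(157 + (60 + 4))*44 = (157 + 64)*44 = 221*44 = 9724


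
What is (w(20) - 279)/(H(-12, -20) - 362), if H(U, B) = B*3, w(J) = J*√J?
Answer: 279/422 - 20*√5/211 ≈ 0.44919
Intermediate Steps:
w(J) = J^(3/2)
H(U, B) = 3*B
(w(20) - 279)/(H(-12, -20) - 362) = (20^(3/2) - 279)/(3*(-20) - 362) = (40*√5 - 279)/(-60 - 362) = (-279 + 40*√5)/(-422) = (-279 + 40*√5)*(-1/422) = 279/422 - 20*√5/211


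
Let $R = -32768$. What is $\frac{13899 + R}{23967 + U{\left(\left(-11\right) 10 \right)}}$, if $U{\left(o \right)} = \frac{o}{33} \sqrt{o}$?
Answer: $- \frac{4070099907}{5169764801} - \frac{566070 i \sqrt{110}}{5169764801} \approx -0.78729 - 0.0011484 i$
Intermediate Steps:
$U{\left(o \right)} = \frac{o^{\frac{3}{2}}}{33}$ ($U{\left(o \right)} = o \frac{1}{33} \sqrt{o} = \frac{o}{33} \sqrt{o} = \frac{o^{\frac{3}{2}}}{33}$)
$\frac{13899 + R}{23967 + U{\left(\left(-11\right) 10 \right)}} = \frac{13899 - 32768}{23967 + \frac{\left(\left(-11\right) 10\right)^{\frac{3}{2}}}{33}} = - \frac{18869}{23967 + \frac{\left(-110\right)^{\frac{3}{2}}}{33}} = - \frac{18869}{23967 + \frac{\left(-110\right) i \sqrt{110}}{33}} = - \frac{18869}{23967 - \frac{10 i \sqrt{110}}{3}}$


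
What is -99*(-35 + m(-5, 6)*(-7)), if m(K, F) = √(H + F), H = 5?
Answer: 3465 + 693*√11 ≈ 5763.4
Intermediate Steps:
m(K, F) = √(5 + F)
-99*(-35 + m(-5, 6)*(-7)) = -99*(-35 + √(5 + 6)*(-7)) = -99*(-35 + √11*(-7)) = -99*(-35 - 7*√11) = 3465 + 693*√11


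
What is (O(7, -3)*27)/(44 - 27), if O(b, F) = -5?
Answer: -135/17 ≈ -7.9412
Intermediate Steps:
(O(7, -3)*27)/(44 - 27) = (-5*27)/(44 - 27) = -135/17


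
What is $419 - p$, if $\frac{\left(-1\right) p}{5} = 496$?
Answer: $2899$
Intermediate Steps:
$p = -2480$ ($p = \left(-5\right) 496 = -2480$)
$419 - p = 419 - -2480 = 419 + 2480 = 2899$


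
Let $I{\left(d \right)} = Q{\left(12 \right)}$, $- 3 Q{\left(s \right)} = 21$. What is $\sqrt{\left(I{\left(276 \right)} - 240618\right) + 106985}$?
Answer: $2 i \sqrt{33410} \approx 365.57 i$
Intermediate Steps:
$Q{\left(s \right)} = -7$ ($Q{\left(s \right)} = \left(- \frac{1}{3}\right) 21 = -7$)
$I{\left(d \right)} = -7$
$\sqrt{\left(I{\left(276 \right)} - 240618\right) + 106985} = \sqrt{\left(-7 - 240618\right) + 106985} = \sqrt{-240625 + 106985} = \sqrt{-133640} = 2 i \sqrt{33410}$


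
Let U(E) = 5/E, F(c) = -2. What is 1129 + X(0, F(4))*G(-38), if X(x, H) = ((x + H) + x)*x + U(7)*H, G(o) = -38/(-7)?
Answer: 54941/49 ≈ 1121.2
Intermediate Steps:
G(o) = 38/7 (G(o) = -38*(-⅐) = 38/7)
X(x, H) = 5*H/7 + x*(H + 2*x) (X(x, H) = ((x + H) + x)*x + (5/7)*H = ((H + x) + x)*x + (5*(⅐))*H = (H + 2*x)*x + 5*H/7 = x*(H + 2*x) + 5*H/7 = 5*H/7 + x*(H + 2*x))
1129 + X(0, F(4))*G(-38) = 1129 + (2*0² + (5/7)*(-2) - 2*0)*(38/7) = 1129 + (2*0 - 10/7 + 0)*(38/7) = 1129 + (0 - 10/7 + 0)*(38/7) = 1129 - 10/7*38/7 = 1129 - 380/49 = 54941/49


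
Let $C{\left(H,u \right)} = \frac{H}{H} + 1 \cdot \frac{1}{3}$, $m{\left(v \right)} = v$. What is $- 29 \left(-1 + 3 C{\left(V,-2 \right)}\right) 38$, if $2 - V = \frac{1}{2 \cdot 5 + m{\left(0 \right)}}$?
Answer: $-3306$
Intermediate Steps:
$V = \frac{19}{10}$ ($V = 2 - \frac{1}{2 \cdot 5 + 0} = 2 - \frac{1}{10 + 0} = 2 - \frac{1}{10} = \frac{19}{10} \approx 1.9$)
$C{\left(H,u \right)} = \frac{4}{3}$ ($C{\left(H,u \right)} = 1 + 1 \cdot \frac{1}{3} = 1 + \frac{1}{3} = \frac{4}{3}$)
$- 29 \left(-1 + 3 C{\left(V,-2 \right)}\right) 38 = - 29 \left(-1 + 3 \cdot \frac{4}{3}\right) 38 = - 29 \left(-1 + 4\right) 38 = \left(-29\right) 3 \cdot 38 = \left(-87\right) 38 = -3306$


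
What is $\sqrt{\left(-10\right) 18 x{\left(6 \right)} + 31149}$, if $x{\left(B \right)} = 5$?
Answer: $3 \sqrt{3361} \approx 173.92$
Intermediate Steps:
$\sqrt{\left(-10\right) 18 x{\left(6 \right)} + 31149} = \sqrt{\left(-10\right) 18 \cdot 5 + 31149} = \sqrt{\left(-180\right) 5 + 31149} = \sqrt{-900 + 31149} = \sqrt{30249} = 3 \sqrt{3361}$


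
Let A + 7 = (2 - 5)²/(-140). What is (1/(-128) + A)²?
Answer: 1003812489/20070400 ≈ 50.015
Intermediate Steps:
A = -989/140 (A = -7 + (2 - 5)²/(-140) = -7 + (-3)²*(-1/140) = -7 + 9*(-1/140) = -7 - 9/140 = -989/140 ≈ -7.0643)
(1/(-128) + A)² = (1/(-128) - 989/140)² = (-1/128 - 989/140)² = (-31683/4480)² = 1003812489/20070400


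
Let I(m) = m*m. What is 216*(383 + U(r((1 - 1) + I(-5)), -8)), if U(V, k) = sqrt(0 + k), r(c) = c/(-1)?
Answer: 82728 + 432*I*sqrt(2) ≈ 82728.0 + 610.94*I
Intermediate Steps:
I(m) = m**2
r(c) = -c (r(c) = c*(-1) = -c)
U(V, k) = sqrt(k)
216*(383 + U(r((1 - 1) + I(-5)), -8)) = 216*(383 + sqrt(-8)) = 216*(383 + 2*I*sqrt(2)) = 82728 + 432*I*sqrt(2)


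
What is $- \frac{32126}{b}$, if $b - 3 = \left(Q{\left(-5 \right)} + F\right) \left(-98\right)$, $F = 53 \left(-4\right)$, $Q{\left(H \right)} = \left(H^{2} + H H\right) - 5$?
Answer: $- \frac{32126}{16369} \approx -1.9626$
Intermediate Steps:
$Q{\left(H \right)} = -5 + 2 H^{2}$ ($Q{\left(H \right)} = \left(H^{2} + H^{2}\right) - 5 = 2 H^{2} - 5 = -5 + 2 H^{2}$)
$F = -212$
$b = 16369$ ($b = 3 + \left(\left(-5 + 2 \left(-5\right)^{2}\right) - 212\right) \left(-98\right) = 3 + \left(\left(-5 + 2 \cdot 25\right) - 212\right) \left(-98\right) = 3 + \left(\left(-5 + 50\right) - 212\right) \left(-98\right) = 3 + \left(45 - 212\right) \left(-98\right) = 3 - -16366 = 3 + 16366 = 16369$)
$- \frac{32126}{b} = - \frac{32126}{16369}$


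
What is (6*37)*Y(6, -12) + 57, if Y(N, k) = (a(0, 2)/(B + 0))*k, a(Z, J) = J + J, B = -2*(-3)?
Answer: -1719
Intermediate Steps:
B = 6
a(Z, J) = 2*J
Y(N, k) = 2*k/3 (Y(N, k) = ((2*2)/(6 + 0))*k = (4/6)*k = ((1/6)*4)*k = 2*k/3)
(6*37)*Y(6, -12) + 57 = (6*37)*((2/3)*(-12)) + 57 = 222*(-8) + 57 = -1776 + 57 = -1719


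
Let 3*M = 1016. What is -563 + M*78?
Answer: 25853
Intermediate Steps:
M = 1016/3 (M = (1/3)*1016 = 1016/3 ≈ 338.67)
-563 + M*78 = -563 + (1016/3)*78 = -563 + 26416 = 25853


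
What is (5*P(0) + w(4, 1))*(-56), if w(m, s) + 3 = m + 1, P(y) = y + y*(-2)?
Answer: -112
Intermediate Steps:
P(y) = -y (P(y) = y - 2*y = -y)
w(m, s) = -2 + m (w(m, s) = -3 + (m + 1) = -3 + (1 + m) = -2 + m)
(5*P(0) + w(4, 1))*(-56) = (5*(-1*0) + (-2 + 4))*(-56) = (5*0 + 2)*(-56) = (0 + 2)*(-56) = 2*(-56) = -112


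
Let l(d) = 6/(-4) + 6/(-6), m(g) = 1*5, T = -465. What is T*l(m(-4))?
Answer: 2325/2 ≈ 1162.5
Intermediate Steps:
m(g) = 5
l(d) = -5/2 (l(d) = 6*(-¼) + 6*(-⅙) = -3/2 - 1 = -5/2)
T*l(m(-4)) = -465*(-5/2) = 2325/2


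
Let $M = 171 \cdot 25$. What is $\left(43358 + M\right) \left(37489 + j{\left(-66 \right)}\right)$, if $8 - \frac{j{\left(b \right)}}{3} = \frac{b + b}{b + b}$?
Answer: $1786713830$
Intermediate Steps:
$j{\left(b \right)} = 21$ ($j{\left(b \right)} = 24 - 3 \frac{b + b}{b + b} = 24 - 3 \frac{2 b}{2 b} = 24 - 3 \cdot 2 b \frac{1}{2 b} = 24 - 3 = 21$)
$M = 4275$
$\left(43358 + M\right) \left(37489 + j{\left(-66 \right)}\right) = \left(43358 + 4275\right) \left(37489 + 21\right) = 47633 \cdot 37510 = 1786713830$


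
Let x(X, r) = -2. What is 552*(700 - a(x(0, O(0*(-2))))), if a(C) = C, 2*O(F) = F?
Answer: 387504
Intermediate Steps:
O(F) = F/2
552*(700 - a(x(0, O(0*(-2))))) = 552*(700 - 1*(-2)) = 552*(700 + 2) = 552*702 = 387504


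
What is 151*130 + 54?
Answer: 19684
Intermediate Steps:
151*130 + 54 = 19630 + 54 = 19684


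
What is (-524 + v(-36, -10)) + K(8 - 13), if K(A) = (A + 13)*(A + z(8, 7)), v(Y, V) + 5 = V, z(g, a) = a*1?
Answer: -523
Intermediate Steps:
z(g, a) = a
v(Y, V) = -5 + V
K(A) = (7 + A)*(13 + A) (K(A) = (A + 13)*(A + 7) = (13 + A)*(7 + A) = (7 + A)*(13 + A))
(-524 + v(-36, -10)) + K(8 - 13) = (-524 + (-5 - 10)) + (91 + (8 - 13)² + 20*(8 - 13)) = (-524 - 15) + (91 + (-5)² + 20*(-5)) = -539 + (91 + 25 - 100) = -539 + 16 = -523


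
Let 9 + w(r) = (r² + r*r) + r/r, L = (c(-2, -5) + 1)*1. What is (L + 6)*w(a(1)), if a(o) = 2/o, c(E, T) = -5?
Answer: 0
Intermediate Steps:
L = -4 (L = (-5 + 1)*1 = -4*1 = -4)
w(r) = -8 + 2*r² (w(r) = -9 + ((r² + r*r) + r/r) = -9 + ((r² + r²) + 1) = -9 + (2*r² + 1) = -9 + (1 + 2*r²) = -8 + 2*r²)
(L + 6)*w(a(1)) = (-4 + 6)*(-8 + 2*(2/1)²) = 2*(-8 + 2*(2*1)²) = 2*(-8 + 2*2²) = 2*(-8 + 2*4) = 2*(-8 + 8) = 2*0 = 0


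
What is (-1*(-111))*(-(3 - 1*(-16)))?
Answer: -2109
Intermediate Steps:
(-1*(-111))*(-(3 - 1*(-16))) = 111*(-(3 + 16)) = 111*(-1*19) = 111*(-19) = -2109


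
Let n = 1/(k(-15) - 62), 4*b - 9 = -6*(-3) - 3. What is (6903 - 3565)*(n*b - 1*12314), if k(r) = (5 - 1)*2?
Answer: -369940526/9 ≈ -4.1105e+7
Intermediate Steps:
b = 6 (b = 9/4 + (-6*(-3) - 3)/4 = 9/4 + (18 - 3)/4 = 9/4 + (1/4)*15 = 9/4 + 15/4 = 6)
k(r) = 8 (k(r) = 4*2 = 8)
n = -1/54 (n = 1/(8 - 62) = 1/(-54) = -1/54 ≈ -0.018519)
(6903 - 3565)*(n*b - 1*12314) = (6903 - 3565)*(-1/54*6 - 1*12314) = 3338*(-1/9 - 12314) = 3338*(-110827/9) = -369940526/9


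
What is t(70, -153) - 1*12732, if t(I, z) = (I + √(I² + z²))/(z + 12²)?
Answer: -114658/9 - √28309/9 ≈ -12758.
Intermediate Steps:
t(I, z) = (I + √(I² + z²))/(144 + z) (t(I, z) = (I + √(I² + z²))/(z + 144) = (I + √(I² + z²))/(144 + z))
t(70, -153) - 1*12732 = (70 + √(70² + (-153)²))/(144 - 153) - 1*12732 = (70 + √(4900 + 23409))/(-9) - 12732 = -(70 + √28309)/9 - 12732 = (-70/9 - √28309/9) - 12732 = -114658/9 - √28309/9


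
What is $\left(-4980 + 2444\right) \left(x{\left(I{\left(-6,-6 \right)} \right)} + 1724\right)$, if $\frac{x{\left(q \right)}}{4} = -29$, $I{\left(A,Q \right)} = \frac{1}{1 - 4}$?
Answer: $-4077888$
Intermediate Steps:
$I{\left(A,Q \right)} = - \frac{1}{3}$ ($I{\left(A,Q \right)} = \frac{1}{-3} = - \frac{1}{3}$)
$x{\left(q \right)} = -116$ ($x{\left(q \right)} = 4 \left(-29\right) = -116$)
$\left(-4980 + 2444\right) \left(x{\left(I{\left(-6,-6 \right)} \right)} + 1724\right) = \left(-4980 + 2444\right) \left(-116 + 1724\right) = \left(-2536\right) 1608 = -4077888$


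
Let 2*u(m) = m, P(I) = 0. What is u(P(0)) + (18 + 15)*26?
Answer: 858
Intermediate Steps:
u(m) = m/2
u(P(0)) + (18 + 15)*26 = (1/2)*0 + (18 + 15)*26 = 0 + 33*26 = 0 + 858 = 858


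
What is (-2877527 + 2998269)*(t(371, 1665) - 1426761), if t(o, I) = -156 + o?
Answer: -172244017132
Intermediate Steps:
(-2877527 + 2998269)*(t(371, 1665) - 1426761) = (-2877527 + 2998269)*((-156 + 371) - 1426761) = 120742*(215 - 1426761) = 120742*(-1426546) = -172244017132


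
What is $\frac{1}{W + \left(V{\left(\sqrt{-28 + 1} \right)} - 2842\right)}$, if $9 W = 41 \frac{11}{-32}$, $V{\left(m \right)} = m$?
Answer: $- \frac{235856736}{670676428297} - \frac{248832 i \sqrt{3}}{670676428297} \approx -0.00035167 - 6.4262 \cdot 10^{-7} i$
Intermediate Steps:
$W = - \frac{451}{288}$ ($W = \frac{41 \frac{11}{-32}}{9} = \frac{41 \cdot 11 \left(- \frac{1}{32}\right)}{9} = \frac{41 \left(- \frac{11}{32}\right)}{9} = \frac{1}{9} \left(- \frac{451}{32}\right) = - \frac{451}{288} \approx -1.566$)
$\frac{1}{W + \left(V{\left(\sqrt{-28 + 1} \right)} - 2842\right)} = \frac{1}{- \frac{451}{288} + \left(\sqrt{-28 + 1} - 2842\right)} = \frac{1}{- \frac{451}{288} - \left(2842 - \sqrt{-27}\right)} = \frac{1}{- \frac{451}{288} - \left(2842 - 3 i \sqrt{3}\right)} = \frac{1}{- \frac{818947}{288} + 3 i \sqrt{3}}$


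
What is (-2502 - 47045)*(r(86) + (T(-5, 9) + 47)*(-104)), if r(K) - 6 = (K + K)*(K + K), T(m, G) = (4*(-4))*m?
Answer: -811678954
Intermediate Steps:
T(m, G) = -16*m
r(K) = 6 + 4*K**2 (r(K) = 6 + (K + K)*(K + K) = 6 + (2*K)*(2*K) = 6 + 4*K**2)
(-2502 - 47045)*(r(86) + (T(-5, 9) + 47)*(-104)) = (-2502 - 47045)*((6 + 4*86**2) + (-16*(-5) + 47)*(-104)) = -49547*((6 + 4*7396) + (80 + 47)*(-104)) = -49547*((6 + 29584) + 127*(-104)) = -49547*(29590 - 13208) = -49547*16382 = -811678954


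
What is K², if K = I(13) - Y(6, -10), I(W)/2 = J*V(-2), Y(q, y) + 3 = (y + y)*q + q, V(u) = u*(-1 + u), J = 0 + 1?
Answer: 16641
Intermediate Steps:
J = 1
Y(q, y) = -3 + q + 2*q*y (Y(q, y) = -3 + ((y + y)*q + q) = -3 + ((2*y)*q + q) = -3 + (2*q*y + q) = -3 + (q + 2*q*y) = -3 + q + 2*q*y)
I(W) = 12 (I(W) = 2*(1*(-2*(-1 - 2))) = 2*(1*(-2*(-3))) = 2*(1*6) = 2*6 = 12)
K = 129 (K = 12 - (-3 + 6 + 2*6*(-10)) = 12 - (-3 + 6 - 120) = 12 - 1*(-117) = 12 + 117 = 129)
K² = 129² = 16641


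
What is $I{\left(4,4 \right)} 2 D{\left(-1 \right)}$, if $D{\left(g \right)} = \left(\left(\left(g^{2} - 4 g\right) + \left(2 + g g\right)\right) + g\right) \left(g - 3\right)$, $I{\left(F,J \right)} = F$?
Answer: $-224$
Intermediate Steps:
$D{\left(g \right)} = \left(-3 + g\right) \left(2 - 3 g + 2 g^{2}\right)$ ($D{\left(g \right)} = \left(\left(\left(g^{2} - 4 g\right) + \left(2 + g^{2}\right)\right) + g\right) \left(-3 + g\right) = \left(\left(2 - 4 g + 2 g^{2}\right) + g\right) \left(-3 + g\right) = \left(2 - 3 g + 2 g^{2}\right) \left(-3 + g\right) = \left(-3 + g\right) \left(2 - 3 g + 2 g^{2}\right)$)
$I{\left(4,4 \right)} 2 D{\left(-1 \right)} = 4 \cdot 2 \left(-6 - 9 \left(-1\right)^{2} + 2 \left(-1\right)^{3} + 11 \left(-1\right)\right) = 8 \left(-6 - 9 + 2 \left(-1\right) - 11\right) = 8 \left(-6 - 9 - 2 - 11\right) = 8 \left(-28\right) = -224$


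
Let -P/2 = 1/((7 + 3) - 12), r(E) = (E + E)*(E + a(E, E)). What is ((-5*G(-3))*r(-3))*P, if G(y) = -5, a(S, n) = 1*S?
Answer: 900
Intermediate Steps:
a(S, n) = S
r(E) = 4*E**2 (r(E) = (E + E)*(E + E) = (2*E)*(2*E) = 4*E**2)
P = 1 (P = -2/((7 + 3) - 12) = -2/(10 - 12) = -2/(-2) = -2*(-1/2) = 1)
((-5*G(-3))*r(-3))*P = ((-5*(-5))*(4*(-3)**2))*1 = (25*(4*9))*1 = (25*36)*1 = 900*1 = 900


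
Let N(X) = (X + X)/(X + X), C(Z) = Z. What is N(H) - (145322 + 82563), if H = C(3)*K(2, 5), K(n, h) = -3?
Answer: -227884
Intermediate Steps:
H = -9 (H = 3*(-3) = -9)
N(X) = 1 (N(X) = (2*X)/((2*X)) = (2*X)*(1/(2*X)) = 1)
N(H) - (145322 + 82563) = 1 - (145322 + 82563) = 1 - 1*227885 = 1 - 227885 = -227884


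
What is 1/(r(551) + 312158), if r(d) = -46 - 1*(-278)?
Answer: 1/312390 ≈ 3.2011e-6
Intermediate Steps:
r(d) = 232 (r(d) = -46 + 278 = 232)
1/(r(551) + 312158) = 1/(232 + 312158) = 1/312390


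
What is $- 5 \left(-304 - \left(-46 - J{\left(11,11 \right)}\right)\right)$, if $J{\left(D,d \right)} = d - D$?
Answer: $1290$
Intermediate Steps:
$- 5 \left(-304 - \left(-46 - J{\left(11,11 \right)}\right)\right) = - 5 \left(-304 + \left(\left(64 + \left(11 - 11\right)\right) - 18\right)\right) = - 5 \left(-304 + \left(\left(64 + 0\right) - 18\right)\right) = - 5 \left(-304 + \left(64 - 18\right)\right) = - 5 \left(-304 + 46\right) = \left(-5\right) \left(-258\right) = 1290$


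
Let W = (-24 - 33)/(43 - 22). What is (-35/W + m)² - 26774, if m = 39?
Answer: -8693218/361 ≈ -24081.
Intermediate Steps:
W = -19/7 (W = -57/21 = -57*1/21 = -19/7 ≈ -2.7143)
(-35/W + m)² - 26774 = (-35/(-19/7) + 39)² - 26774 = (-35*(-7/19) + 39)² - 26774 = (245/19 + 39)² - 26774 = (986/19)² - 26774 = 972196/361 - 26774 = -8693218/361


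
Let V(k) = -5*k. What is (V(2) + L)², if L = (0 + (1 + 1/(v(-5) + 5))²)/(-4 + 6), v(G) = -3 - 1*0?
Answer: 5041/64 ≈ 78.766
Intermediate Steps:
v(G) = -3 (v(G) = -3 + 0 = -3)
L = 9/8 (L = (0 + (1 + 1/(-3 + 5))²)/(-4 + 6) = (0 + (1 + 1/2)²)/2 = (0 + (1 + ½)²)*(½) = (0 + (3/2)²)*(½) = (0 + 9/4)*(½) = (9/4)*(½) = 9/8 ≈ 1.1250)
(V(2) + L)² = (-5*2 + 9/8)² = (-10 + 9/8)² = (-71/8)² = 5041/64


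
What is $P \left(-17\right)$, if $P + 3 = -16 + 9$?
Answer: $170$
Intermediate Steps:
$P = -10$ ($P = -3 + \left(-16 + 9\right) = -3 - 7 = -10$)
$P \left(-17\right) = \left(-10\right) \left(-17\right) = 170$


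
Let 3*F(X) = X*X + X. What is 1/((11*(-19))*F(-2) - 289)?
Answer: -3/1285 ≈ -0.0023346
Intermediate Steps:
F(X) = X/3 + X²/3 (F(X) = (X*X + X)/3 = (X² + X)/3 = (X + X²)/3 = X/3 + X²/3)
1/((11*(-19))*F(-2) - 289) = 1/((11*(-19))*((⅓)*(-2)*(1 - 2)) - 289) = 1/(-209*(-2)*(-1)/3 - 289) = 1/(-209*⅔ - 289) = 1/(-418/3 - 289) = 1/(-1285/3) = -3/1285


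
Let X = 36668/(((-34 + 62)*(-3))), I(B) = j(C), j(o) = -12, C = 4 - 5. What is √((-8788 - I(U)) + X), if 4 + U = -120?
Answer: I*√4062723/21 ≈ 95.982*I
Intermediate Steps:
U = -124 (U = -4 - 120 = -124)
C = -1
I(B) = -12
X = -9167/21 (X = 36668/((28*(-3))) = 36668/(-84) = 36668*(-1/84) = -9167/21 ≈ -436.52)
√((-8788 - I(U)) + X) = √((-8788 - 1*(-12)) - 9167/21) = √((-8788 + 12) - 9167/21) = √(-8776 - 9167/21) = √(-193463/21) = I*√4062723/21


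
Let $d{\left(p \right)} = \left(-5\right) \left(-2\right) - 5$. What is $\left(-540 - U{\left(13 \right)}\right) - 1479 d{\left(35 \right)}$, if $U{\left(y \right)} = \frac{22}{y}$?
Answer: $- \frac{103177}{13} \approx -7936.7$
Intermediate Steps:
$d{\left(p \right)} = 5$ ($d{\left(p \right)} = 10 - 5 = 5$)
$\left(-540 - U{\left(13 \right)}\right) - 1479 d{\left(35 \right)} = \left(-540 - \frac{22}{13}\right) - 7395 = - \frac{7042}{13} - 7395 = - \frac{103177}{13}$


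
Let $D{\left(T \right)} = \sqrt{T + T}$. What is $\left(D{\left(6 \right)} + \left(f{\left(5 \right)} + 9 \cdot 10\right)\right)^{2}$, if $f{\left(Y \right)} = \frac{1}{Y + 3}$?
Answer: $\frac{520609}{64} + \frac{721 \sqrt{3}}{2} \approx 8758.9$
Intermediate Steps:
$f{\left(Y \right)} = \frac{1}{3 + Y}$
$D{\left(T \right)} = \sqrt{2} \sqrt{T}$ ($D{\left(T \right)} = \sqrt{2 T} = \sqrt{2} \sqrt{T}$)
$\left(D{\left(6 \right)} + \left(f{\left(5 \right)} + 9 \cdot 10\right)\right)^{2} = \left(\sqrt{2} \sqrt{6} + \left(\frac{1}{3 + 5} + 9 \cdot 10\right)\right)^{2} = \left(2 \sqrt{3} + \left(\frac{1}{8} + 90\right)\right)^{2} = \left(2 \sqrt{3} + \frac{721}{8}\right)^{2} = \left(\frac{721}{8} + 2 \sqrt{3}\right)^{2}$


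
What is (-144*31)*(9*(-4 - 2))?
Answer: 241056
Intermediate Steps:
(-144*31)*(9*(-4 - 2)) = -40176*(-6) = -4464*(-54) = 241056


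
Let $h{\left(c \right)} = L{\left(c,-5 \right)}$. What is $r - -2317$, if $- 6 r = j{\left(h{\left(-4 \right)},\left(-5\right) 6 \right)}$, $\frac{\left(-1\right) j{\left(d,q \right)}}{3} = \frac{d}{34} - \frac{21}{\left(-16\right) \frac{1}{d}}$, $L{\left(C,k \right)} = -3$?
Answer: $\frac{1259353}{544} \approx 2315.0$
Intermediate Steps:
$h{\left(c \right)} = -3$
$j{\left(d,q \right)} = - \frac{1095 d}{272}$ ($j{\left(d,q \right)} = - 3 \left(\frac{d}{34} - \frac{21}{\left(-16\right) \frac{1}{d}}\right) = - 3 \left(d \frac{1}{34} - 21 \left(- \frac{d}{16}\right)\right) = - 3 \left(\frac{d}{34} + \frac{21 d}{16}\right) = - 3 \frac{365 d}{272} = - \frac{1095 d}{272}$)
$r = - \frac{1095}{544}$ ($r = - \frac{\left(- \frac{1095}{272}\right) \left(-3\right)}{6} = \left(- \frac{1}{6}\right) \frac{3285}{272} = - \frac{1095}{544} \approx -2.0129$)
$r - -2317 = - \frac{1095}{544} - -2317 = - \frac{1095}{544} + 2317 = \frac{1259353}{544}$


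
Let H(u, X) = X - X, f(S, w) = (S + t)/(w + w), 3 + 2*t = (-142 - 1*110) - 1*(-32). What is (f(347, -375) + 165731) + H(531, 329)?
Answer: 82865343/500 ≈ 1.6573e+5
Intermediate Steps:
t = -223/2 (t = -3/2 + ((-142 - 1*110) - 1*(-32))/2 = -3/2 + ((-142 - 110) + 32)/2 = -3/2 + (-252 + 32)/2 = -3/2 + (½)*(-220) = -3/2 - 110 = -223/2 ≈ -111.50)
f(S, w) = (-223/2 + S)/(2*w) (f(S, w) = (S - 223/2)/(w + w) = (-223/2 + S)/((2*w)) = (-223/2 + S)*(1/(2*w)) = (-223/2 + S)/(2*w))
H(u, X) = 0
(f(347, -375) + 165731) + H(531, 329) = ((¼)*(-223 + 2*347)/(-375) + 165731) + 0 = ((¼)*(-1/375)*(-223 + 694) + 165731) + 0 = ((¼)*(-1/375)*471 + 165731) + 0 = (-157/500 + 165731) + 0 = 82865343/500 + 0 = 82865343/500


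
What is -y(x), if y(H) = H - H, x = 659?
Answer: 0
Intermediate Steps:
y(H) = 0
-y(x) = -1*0 = 0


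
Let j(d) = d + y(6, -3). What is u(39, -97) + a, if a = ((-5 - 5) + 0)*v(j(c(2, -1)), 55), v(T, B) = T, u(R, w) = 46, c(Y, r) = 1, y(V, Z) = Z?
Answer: 66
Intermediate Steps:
j(d) = -3 + d (j(d) = d - 3 = -3 + d)
a = 20 (a = ((-5 - 5) + 0)*(-3 + 1) = (-10 + 0)*(-2) = -10*(-2) = 20)
u(39, -97) + a = 46 + 20 = 66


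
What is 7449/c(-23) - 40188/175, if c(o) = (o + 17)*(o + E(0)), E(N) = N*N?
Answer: -1414123/8050 ≈ -175.67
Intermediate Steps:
E(N) = N²
c(o) = o*(17 + o) (c(o) = (o + 17)*(o + 0²) = (17 + o)*(o + 0) = (17 + o)*o = o*(17 + o))
7449/c(-23) - 40188/175 = 7449/((-23*(17 - 23))) - 40188/175 = 7449/((-23*(-6))) - 40188*1/175 = 7449/138 - 40188/175 = 7449*(1/138) - 40188/175 = 2483/46 - 40188/175 = -1414123/8050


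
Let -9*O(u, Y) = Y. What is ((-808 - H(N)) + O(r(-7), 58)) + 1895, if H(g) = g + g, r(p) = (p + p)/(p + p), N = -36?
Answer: 10373/9 ≈ 1152.6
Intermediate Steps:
r(p) = 1 (r(p) = (2*p)/((2*p)) = (2*p)*(1/(2*p)) = 1)
H(g) = 2*g
O(u, Y) = -Y/9
((-808 - H(N)) + O(r(-7), 58)) + 1895 = ((-808 - 2*(-36)) - ⅑*58) + 1895 = ((-808 - 1*(-72)) - 58/9) + 1895 = ((-808 + 72) - 58/9) + 1895 = (-736 - 58/9) + 1895 = -6682/9 + 1895 = 10373/9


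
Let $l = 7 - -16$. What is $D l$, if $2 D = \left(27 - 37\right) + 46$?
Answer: $414$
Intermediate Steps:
$l = 23$ ($l = 7 + 16 = 23$)
$D = 18$ ($D = \frac{\left(27 - 37\right) + 46}{2} = \frac{-10 + 46}{2} = \frac{1}{2} \cdot 36 = 18$)
$D l = 18 \cdot 23 = 414$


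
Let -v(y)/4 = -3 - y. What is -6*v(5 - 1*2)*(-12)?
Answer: 1728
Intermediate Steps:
v(y) = 12 + 4*y (v(y) = -4*(-3 - y) = 12 + 4*y)
-6*v(5 - 1*2)*(-12) = -6*(12 + 4*(5 - 1*2))*(-12) = -6*(12 + 4*(5 - 2))*(-12) = -6*(12 + 4*3)*(-12) = -6*(12 + 12)*(-12) = -6*24*(-12) = -144*(-12) = 1728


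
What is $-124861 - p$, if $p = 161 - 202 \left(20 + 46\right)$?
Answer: $-111690$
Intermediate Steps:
$p = -13171$ ($p = 161 - 13332 = -13171$)
$-124861 - p = -124861 - -13171 = -124861 + 13171 = -111690$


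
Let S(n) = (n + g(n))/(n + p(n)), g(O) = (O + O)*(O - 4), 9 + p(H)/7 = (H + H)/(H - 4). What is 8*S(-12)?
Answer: -1984/43 ≈ -46.140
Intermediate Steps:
p(H) = -63 + 14*H/(-4 + H) (p(H) = -63 + 7*((H + H)/(H - 4)) = -63 + 7*((2*H)/(-4 + H)) = -63 + 7*(2*H/(-4 + H)) = -63 + 14*H/(-4 + H))
g(O) = 2*O*(-4 + O) (g(O) = (2*O)*(-4 + O) = 2*O*(-4 + O))
S(n) = (n + 2*n*(-4 + n))/(n + 7*(36 - 7*n)/(-4 + n))
8*S(-12) = 8*(-12*(-7 + 2*(-12))*(-4 - 12)/(252 - 49*(-12) - 12*(-4 - 12))) = 8*(-12*(-7 - 24)*(-16)/(252 + 588 - 12*(-16))) = 8*(-12*(-31)*(-16)/(252 + 588 + 192)) = 8*(-12*(-31)*(-16)/1032) = 8*(-12*1/1032*(-31)*(-16)) = 8*(-248/43) = -1984/43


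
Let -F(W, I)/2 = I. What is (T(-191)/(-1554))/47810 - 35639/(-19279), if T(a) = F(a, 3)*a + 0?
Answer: 441306570521/238727808410 ≈ 1.8486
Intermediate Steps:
F(W, I) = -2*I
T(a) = -6*a (T(a) = (-2*3)*a + 0 = -6*a + 0 = -6*a)
(T(-191)/(-1554))/47810 - 35639/(-19279) = (-6*(-191)/(-1554))/47810 - 35639/(-19279) = (1146*(-1/1554))*(1/47810) - 35639*(-1/19279) = -191/259*1/47810 + 35639/19279 = -191/12382790 + 35639/19279 = 441306570521/238727808410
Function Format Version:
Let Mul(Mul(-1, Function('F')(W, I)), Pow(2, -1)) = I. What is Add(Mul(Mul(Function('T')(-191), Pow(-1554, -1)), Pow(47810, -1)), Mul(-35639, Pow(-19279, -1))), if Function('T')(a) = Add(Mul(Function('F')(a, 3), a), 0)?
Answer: Rational(441306570521, 238727808410) ≈ 1.8486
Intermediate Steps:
Function('F')(W, I) = Mul(-2, I)
Function('T')(a) = Mul(-6, a) (Function('T')(a) = Add(Mul(Mul(-2, 3), a), 0) = Add(Mul(-6, a), 0) = Mul(-6, a))
Add(Mul(Mul(Function('T')(-191), Pow(-1554, -1)), Pow(47810, -1)), Mul(-35639, Pow(-19279, -1))) = Add(Mul(Mul(Mul(-6, -191), Pow(-1554, -1)), Pow(47810, -1)), Mul(-35639, Pow(-19279, -1))) = Add(Mul(Mul(1146, Rational(-1, 1554)), Rational(1, 47810)), Mul(-35639, Rational(-1, 19279))) = Add(Mul(Rational(-191, 259), Rational(1, 47810)), Rational(35639, 19279)) = Add(Rational(-191, 12382790), Rational(35639, 19279)) = Rational(441306570521, 238727808410)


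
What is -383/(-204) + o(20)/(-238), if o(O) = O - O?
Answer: 383/204 ≈ 1.8775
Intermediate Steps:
o(O) = 0
-383/(-204) + o(20)/(-238) = -383/(-204) + 0/(-238) = -383*(-1/204) + 0*(-1/238) = 383/204 + 0 = 383/204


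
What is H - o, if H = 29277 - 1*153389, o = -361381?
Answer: 237269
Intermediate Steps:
H = -124112 (H = 29277 - 153389 = -124112)
H - o = -124112 - 1*(-361381) = -124112 + 361381 = 237269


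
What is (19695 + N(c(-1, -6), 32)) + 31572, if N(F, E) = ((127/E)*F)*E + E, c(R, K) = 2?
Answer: 51553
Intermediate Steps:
N(F, E) = E + 127*F (N(F, E) = (127*F/E)*E + E = 127*F + E = E + 127*F)
(19695 + N(c(-1, -6), 32)) + 31572 = (19695 + (32 + 127*2)) + 31572 = (19695 + (32 + 254)) + 31572 = (19695 + 286) + 31572 = 19981 + 31572 = 51553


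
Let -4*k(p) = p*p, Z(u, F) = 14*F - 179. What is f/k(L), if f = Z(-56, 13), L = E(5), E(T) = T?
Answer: -12/25 ≈ -0.48000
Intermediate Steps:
L = 5
Z(u, F) = -179 + 14*F
f = 3 (f = -179 + 14*13 = -179 + 182 = 3)
k(p) = -p**2/4 (k(p) = -p*p/4 = -p**2/4)
f/k(L) = 3/((-1/4*5**2)) = 3/((-1/4*25)) = 3/(-25/4) = 3*(-4/25) = -12/25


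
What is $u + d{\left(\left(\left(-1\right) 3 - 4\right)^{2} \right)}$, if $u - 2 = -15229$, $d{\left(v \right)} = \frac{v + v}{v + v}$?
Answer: $-15226$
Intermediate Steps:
$d{\left(v \right)} = 1$ ($d{\left(v \right)} = \frac{2 v}{2 v} = 2 v \frac{1}{2 v} = 1$)
$u = -15227$ ($u = 2 - 15229 = -15227$)
$u + d{\left(\left(\left(-1\right) 3 - 4\right)^{2} \right)} = -15227 + 1 = -15226$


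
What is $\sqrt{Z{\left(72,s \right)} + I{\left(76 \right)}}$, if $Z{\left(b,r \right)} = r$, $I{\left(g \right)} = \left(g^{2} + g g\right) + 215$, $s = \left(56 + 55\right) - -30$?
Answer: $2 \sqrt{2977} \approx 109.12$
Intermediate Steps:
$s = 141$ ($s = 111 + 30 = 141$)
$I{\left(g \right)} = 215 + 2 g^{2}$ ($I{\left(g \right)} = \left(g^{2} + g^{2}\right) + 215 = 2 g^{2} + 215 = 215 + 2 g^{2}$)
$\sqrt{Z{\left(72,s \right)} + I{\left(76 \right)}} = \sqrt{141 + \left(215 + 2 \cdot 76^{2}\right)} = \sqrt{141 + \left(215 + 2 \cdot 5776\right)} = \sqrt{141 + \left(215 + 11552\right)} = \sqrt{141 + 11767} = \sqrt{11908} = 2 \sqrt{2977}$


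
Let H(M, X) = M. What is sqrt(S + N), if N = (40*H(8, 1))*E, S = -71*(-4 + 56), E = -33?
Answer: 2*I*sqrt(3563) ≈ 119.38*I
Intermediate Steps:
S = -3692 (S = -71*52 = -3692)
N = -10560 (N = (40*8)*(-33) = 320*(-33) = -10560)
sqrt(S + N) = sqrt(-3692 - 10560) = sqrt(-14252) = 2*I*sqrt(3563)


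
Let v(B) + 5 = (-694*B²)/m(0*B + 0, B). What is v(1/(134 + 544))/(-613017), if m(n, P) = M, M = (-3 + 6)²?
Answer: 10343237/1268073479826 ≈ 8.1567e-6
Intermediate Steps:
M = 9 (M = 3² = 9)
m(n, P) = 9
v(B) = -5 - 694*B²/9
v(1/(134 + 544))/(-613017) = (-5 - 694/(9*(134 + 544)²))/(-613017) = (-5 - 694*(1/678)²/9)*(-1/613017) = (-5 - 694/9*1/459684)*(-1/613017) = (-5 - 347/2068578)*(-1/613017) = -10343237/2068578*(-1/613017) = 10343237/1268073479826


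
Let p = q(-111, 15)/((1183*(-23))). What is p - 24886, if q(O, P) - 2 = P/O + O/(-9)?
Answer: -75160673890/3020199 ≈ -24886.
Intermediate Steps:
q(O, P) = 2 - O/9 + P/O (q(O, P) = 2 + (P/O + O/(-9)) = 2 + (P/O + O*(-⅑)) = 2 + (P/O - O/9) = 2 + (-O/9 + P/O) = 2 - O/9 + P/O)
p = -1576/3020199 (p = (2 - ⅑*(-111) + 15/(-111))/((1183*(-23))) = (2 + 37/3 + 15*(-1/111))/(-27209) = (2 + 37/3 - 5/37)*(-1/27209) = (1576/111)*(-1/27209) = -1576/3020199 ≈ -0.00052182)
p - 24886 = -1576/3020199 - 24886 = -75160673890/3020199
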